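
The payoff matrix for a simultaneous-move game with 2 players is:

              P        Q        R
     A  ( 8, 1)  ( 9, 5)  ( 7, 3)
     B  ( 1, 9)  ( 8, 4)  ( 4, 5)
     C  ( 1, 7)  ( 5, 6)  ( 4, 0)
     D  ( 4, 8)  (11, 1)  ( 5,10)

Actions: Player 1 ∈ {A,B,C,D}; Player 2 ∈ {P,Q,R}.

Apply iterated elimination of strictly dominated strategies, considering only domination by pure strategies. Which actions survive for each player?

Survivors P1:{A,D} P2:{Q,R}

P1 drop B (A beats it: P:8>1 Q:9>8 R:7>4)
P1 drop C (A beats it: P:8>1 Q:9>5 R:7>4)
P2 drop P (R beats it: A:3>1 D:10>8)
P1→{A,D} P2→{Q,R}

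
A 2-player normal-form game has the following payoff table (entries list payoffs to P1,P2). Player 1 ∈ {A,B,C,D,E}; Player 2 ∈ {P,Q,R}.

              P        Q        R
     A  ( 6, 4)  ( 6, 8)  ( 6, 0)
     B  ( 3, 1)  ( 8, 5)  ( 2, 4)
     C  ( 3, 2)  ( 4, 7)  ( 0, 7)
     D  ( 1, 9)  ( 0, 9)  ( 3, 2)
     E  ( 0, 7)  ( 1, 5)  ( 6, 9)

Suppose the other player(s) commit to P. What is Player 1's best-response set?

u_1(A vs P) = 6
u_1(B vs P) = 3
u_1(C vs P) = 3
u_1(D vs P) = 1
u_1(E vs P) = 0
max payoff 6 at {A}

P1 best: {A}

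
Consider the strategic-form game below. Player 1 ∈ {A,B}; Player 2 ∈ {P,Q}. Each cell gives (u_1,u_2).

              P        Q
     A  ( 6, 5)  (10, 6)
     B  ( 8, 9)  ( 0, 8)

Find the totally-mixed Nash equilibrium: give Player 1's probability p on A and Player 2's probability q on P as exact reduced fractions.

p=1/2, q=5/6

P1 indiff ⇒ q·6+(1-q)·10 = q·8+(1-q)·0 ⇒ q(-2) = (1-q)(-10) ⇒ q = 5/6
P2 indiff ⇒ p·5+(1-p)·9 = p·6+(1-p)·8 ⇒ p(-1) = (1-p)(-1) ⇒ p = 1/2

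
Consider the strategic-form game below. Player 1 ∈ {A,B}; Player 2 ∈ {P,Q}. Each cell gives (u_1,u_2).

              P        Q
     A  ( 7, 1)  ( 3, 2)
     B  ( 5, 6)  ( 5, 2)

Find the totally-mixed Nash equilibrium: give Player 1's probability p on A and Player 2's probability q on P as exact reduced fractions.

P1 indiff ⇒ q·7+(1-q)·3 = q·5+(1-q)·5 ⇒ q(2) = (1-q)(2) ⇒ q = 1/2
P2 indiff ⇒ p·1+(1-p)·6 = p·2+(1-p)·2 ⇒ p(-1) = (1-p)(-4) ⇒ p = 4/5

(p,q) = (4/5, 1/2)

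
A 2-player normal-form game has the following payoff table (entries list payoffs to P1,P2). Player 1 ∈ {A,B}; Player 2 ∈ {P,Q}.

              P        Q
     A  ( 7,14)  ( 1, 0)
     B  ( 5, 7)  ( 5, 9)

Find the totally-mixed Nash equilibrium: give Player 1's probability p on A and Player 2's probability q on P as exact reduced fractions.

P1 indiff ⇒ q·7+(1-q)·1 = q·5+(1-q)·5 ⇒ q(2) = (1-q)(4) ⇒ q = 2/3
P2 indiff ⇒ p·14+(1-p)·7 = p·0+(1-p)·9 ⇒ p(14) = (1-p)(2) ⇒ p = 1/8

P1 mixes 1/8 on A; P2 mixes 2/3 on P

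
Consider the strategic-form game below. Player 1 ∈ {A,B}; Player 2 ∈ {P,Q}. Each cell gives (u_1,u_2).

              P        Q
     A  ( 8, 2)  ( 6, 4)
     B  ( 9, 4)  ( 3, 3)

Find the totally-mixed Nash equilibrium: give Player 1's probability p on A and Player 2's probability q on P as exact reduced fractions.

P1 indiff ⇒ q·8+(1-q)·6 = q·9+(1-q)·3 ⇒ q(-1) = (1-q)(-3) ⇒ q = 3/4
P2 indiff ⇒ p·2+(1-p)·4 = p·4+(1-p)·3 ⇒ p(-2) = (1-p)(-1) ⇒ p = 1/3

P1 mixes 1/3 on A; P2 mixes 3/4 on P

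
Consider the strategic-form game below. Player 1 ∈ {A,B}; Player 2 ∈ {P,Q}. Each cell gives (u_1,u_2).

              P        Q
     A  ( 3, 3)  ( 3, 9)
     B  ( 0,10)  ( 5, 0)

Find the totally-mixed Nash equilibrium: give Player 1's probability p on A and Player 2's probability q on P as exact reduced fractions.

(p,q) = (5/8, 2/5)

P1 indiff ⇒ q·3+(1-q)·3 = q·0+(1-q)·5 ⇒ q(3) = (1-q)(2) ⇒ q = 2/5
P2 indiff ⇒ p·3+(1-p)·10 = p·9+(1-p)·0 ⇒ p(-6) = (1-p)(-10) ⇒ p = 5/8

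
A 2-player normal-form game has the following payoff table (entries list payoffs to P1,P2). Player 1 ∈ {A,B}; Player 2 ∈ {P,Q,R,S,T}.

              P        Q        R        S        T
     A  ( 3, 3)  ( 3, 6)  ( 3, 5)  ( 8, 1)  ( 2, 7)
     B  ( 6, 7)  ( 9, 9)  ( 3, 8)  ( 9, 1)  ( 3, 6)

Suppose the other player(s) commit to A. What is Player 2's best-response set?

u_2(P vs A) = 3
u_2(Q vs A) = 6
u_2(R vs A) = 5
u_2(S vs A) = 1
u_2(T vs A) = 7
max payoff 7 at {T}

argmax u_2 = {T}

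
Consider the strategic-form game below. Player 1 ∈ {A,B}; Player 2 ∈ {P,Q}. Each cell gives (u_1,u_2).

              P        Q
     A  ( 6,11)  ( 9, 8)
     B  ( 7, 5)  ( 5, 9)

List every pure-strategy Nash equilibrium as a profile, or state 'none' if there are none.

PSNE: ∅

(A,P): not NE [P1→B gives 7>6]
(A,Q): not NE [P2→P gives 11>8]
(B,P): not NE [P2→Q gives 9>5]
(B,Q): not NE [P1→A gives 9>5]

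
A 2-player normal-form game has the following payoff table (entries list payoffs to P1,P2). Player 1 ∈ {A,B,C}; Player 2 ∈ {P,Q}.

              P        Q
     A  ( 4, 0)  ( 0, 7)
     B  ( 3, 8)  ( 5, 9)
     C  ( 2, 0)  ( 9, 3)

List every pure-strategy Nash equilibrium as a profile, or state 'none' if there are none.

NE set: (C,Q)

(A,P): not NE [P2→Q gives 7>0]
(A,Q): not NE [P1→C gives 9>0]
(B,P): not NE [P1→A gives 4>3; P2→Q gives 9>8]
(B,Q): not NE [P1→C gives 9>5]
(C,P): not NE [P1→A gives 4>2; P2→Q gives 3>0]
(C,Q): NE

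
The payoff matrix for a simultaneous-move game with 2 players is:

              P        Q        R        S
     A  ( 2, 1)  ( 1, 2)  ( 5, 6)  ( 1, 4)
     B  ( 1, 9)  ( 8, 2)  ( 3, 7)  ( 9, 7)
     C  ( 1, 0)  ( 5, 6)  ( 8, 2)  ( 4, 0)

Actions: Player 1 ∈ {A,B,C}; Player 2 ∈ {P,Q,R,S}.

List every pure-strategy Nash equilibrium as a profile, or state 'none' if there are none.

(A,P): not NE [P2→R gives 6>1]
(A,Q): not NE [P1→B gives 8>1; P2→R gives 6>2]
(A,R): not NE [P1→C gives 8>5]
(A,S): not NE [P1→B gives 9>1; P2→R gives 6>4]
(B,P): not NE [P1→A gives 2>1]
(B,Q): not NE [P2→P gives 9>2]
(B,R): not NE [P1→C gives 8>3; P2→P gives 9>7]
(B,S): not NE [P2→P gives 9>7]
(C,P): not NE [P1→A gives 2>1; P2→Q gives 6>0]
(C,Q): not NE [P1→B gives 8>5]
(C,R): not NE [P2→Q gives 6>2]
(C,S): not NE [P1→B gives 9>4; P2→Q gives 6>0]

Equilibria: none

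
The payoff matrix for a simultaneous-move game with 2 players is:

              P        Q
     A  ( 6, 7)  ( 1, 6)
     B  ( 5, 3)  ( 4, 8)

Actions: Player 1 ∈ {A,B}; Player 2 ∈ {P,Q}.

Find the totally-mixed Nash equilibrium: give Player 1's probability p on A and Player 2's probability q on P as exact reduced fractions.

P1 indiff ⇒ q·6+(1-q)·1 = q·5+(1-q)·4 ⇒ q(1) = (1-q)(3) ⇒ q = 3/4
P2 indiff ⇒ p·7+(1-p)·3 = p·6+(1-p)·8 ⇒ p(1) = (1-p)(5) ⇒ p = 5/6

p=5/6, q=3/4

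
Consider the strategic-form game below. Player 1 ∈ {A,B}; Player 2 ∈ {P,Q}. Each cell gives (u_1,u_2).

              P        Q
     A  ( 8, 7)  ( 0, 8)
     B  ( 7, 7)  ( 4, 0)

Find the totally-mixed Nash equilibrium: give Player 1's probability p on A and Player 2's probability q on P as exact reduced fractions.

P1 indiff ⇒ q·8+(1-q)·0 = q·7+(1-q)·4 ⇒ q(1) = (1-q)(4) ⇒ q = 4/5
P2 indiff ⇒ p·7+(1-p)·7 = p·8+(1-p)·0 ⇒ p(-1) = (1-p)(-7) ⇒ p = 7/8

p=7/8, q=4/5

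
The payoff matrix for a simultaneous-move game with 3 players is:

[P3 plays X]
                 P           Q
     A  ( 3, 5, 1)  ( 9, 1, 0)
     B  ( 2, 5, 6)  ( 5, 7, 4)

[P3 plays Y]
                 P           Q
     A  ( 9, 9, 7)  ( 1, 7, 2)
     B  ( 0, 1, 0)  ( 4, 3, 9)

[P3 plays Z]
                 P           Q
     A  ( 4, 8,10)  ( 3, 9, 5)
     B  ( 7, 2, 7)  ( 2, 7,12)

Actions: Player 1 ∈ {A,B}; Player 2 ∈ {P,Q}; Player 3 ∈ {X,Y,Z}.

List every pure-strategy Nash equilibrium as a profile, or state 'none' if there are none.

(A,P,X): not NE [P3→Z gives 10>1]
(A,P,Y): not NE [P3→Z gives 10>7]
(A,P,Z): not NE [P1→B gives 7>4; P2→Q gives 9>8]
(A,Q,X): not NE [P2→P gives 5>1; P3→Z gives 5>0]
(A,Q,Y): not NE [P1→B gives 4>1; P2→P gives 9>7; P3→Z gives 5>2]
(A,Q,Z): NE
(B,P,X): not NE [P1→A gives 3>2; P2→Q gives 7>5; P3→Z gives 7>6]
(B,P,Y): not NE [P1→A gives 9>0; P2→Q gives 3>1; P3→Z gives 7>0]
(B,P,Z): not NE [P2→Q gives 7>2]
(B,Q,X): not NE [P1→A gives 9>5; P3→Z gives 12>4]
(B,Q,Y): not NE [P3→Z gives 12>9]
(B,Q,Z): not NE [P1→A gives 3>2]

Nash profiles: (A,Q,Z)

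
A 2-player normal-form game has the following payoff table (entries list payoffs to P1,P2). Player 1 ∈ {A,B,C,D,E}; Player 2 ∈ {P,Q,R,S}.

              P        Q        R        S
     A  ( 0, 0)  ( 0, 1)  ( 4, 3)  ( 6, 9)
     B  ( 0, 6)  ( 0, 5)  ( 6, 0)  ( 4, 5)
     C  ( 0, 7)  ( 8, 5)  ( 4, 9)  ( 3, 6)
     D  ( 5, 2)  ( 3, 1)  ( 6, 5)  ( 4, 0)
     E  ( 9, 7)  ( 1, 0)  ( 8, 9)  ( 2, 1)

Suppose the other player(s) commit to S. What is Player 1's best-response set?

u_1(A vs S) = 6
u_1(B vs S) = 4
u_1(C vs S) = 3
u_1(D vs S) = 4
u_1(E vs S) = 2
max payoff 6 at {A}

BR_1 = {A}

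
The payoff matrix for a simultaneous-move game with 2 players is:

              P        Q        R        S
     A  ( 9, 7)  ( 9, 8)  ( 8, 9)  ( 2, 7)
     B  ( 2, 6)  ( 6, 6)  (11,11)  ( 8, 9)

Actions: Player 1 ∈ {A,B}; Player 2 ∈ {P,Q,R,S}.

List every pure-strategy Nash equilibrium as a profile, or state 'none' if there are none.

NE set: (B,R)

(A,P): not NE [P2→R gives 9>7]
(A,Q): not NE [P2→R gives 9>8]
(A,R): not NE [P1→B gives 11>8]
(A,S): not NE [P1→B gives 8>2; P2→R gives 9>7]
(B,P): not NE [P1→A gives 9>2; P2→R gives 11>6]
(B,Q): not NE [P1→A gives 9>6; P2→R gives 11>6]
(B,R): NE
(B,S): not NE [P2→R gives 11>9]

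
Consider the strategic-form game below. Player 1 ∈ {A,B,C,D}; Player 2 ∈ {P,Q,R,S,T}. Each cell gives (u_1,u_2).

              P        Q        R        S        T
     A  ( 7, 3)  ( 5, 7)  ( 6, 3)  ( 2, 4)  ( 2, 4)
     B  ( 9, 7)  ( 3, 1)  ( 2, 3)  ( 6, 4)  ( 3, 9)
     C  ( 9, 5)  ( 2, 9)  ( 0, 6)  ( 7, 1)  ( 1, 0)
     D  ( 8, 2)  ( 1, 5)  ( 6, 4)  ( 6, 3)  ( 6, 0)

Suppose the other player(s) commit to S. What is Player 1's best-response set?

P1 best: {C}

u_1(A vs S) = 2
u_1(B vs S) = 6
u_1(C vs S) = 7
u_1(D vs S) = 6
max payoff 7 at {C}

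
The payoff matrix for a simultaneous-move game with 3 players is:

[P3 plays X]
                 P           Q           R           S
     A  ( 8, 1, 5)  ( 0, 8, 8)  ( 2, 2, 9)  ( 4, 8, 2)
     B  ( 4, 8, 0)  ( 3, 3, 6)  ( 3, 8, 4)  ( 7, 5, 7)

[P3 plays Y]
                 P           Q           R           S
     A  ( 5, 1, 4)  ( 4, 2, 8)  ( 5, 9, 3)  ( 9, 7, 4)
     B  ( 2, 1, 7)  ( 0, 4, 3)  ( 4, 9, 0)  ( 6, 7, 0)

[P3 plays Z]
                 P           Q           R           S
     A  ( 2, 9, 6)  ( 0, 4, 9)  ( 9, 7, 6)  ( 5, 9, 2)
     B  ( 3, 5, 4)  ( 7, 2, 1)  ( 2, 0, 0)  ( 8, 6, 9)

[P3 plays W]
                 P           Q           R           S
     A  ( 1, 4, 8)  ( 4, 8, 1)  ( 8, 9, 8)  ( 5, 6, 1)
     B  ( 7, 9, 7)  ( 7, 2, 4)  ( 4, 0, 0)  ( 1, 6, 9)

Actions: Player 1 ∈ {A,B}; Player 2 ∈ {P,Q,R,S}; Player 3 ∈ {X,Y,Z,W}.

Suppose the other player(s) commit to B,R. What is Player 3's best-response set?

argmax u_3 = {X}

u_3(X vs B,R) = 4
u_3(Y vs B,R) = 0
u_3(Z vs B,R) = 0
u_3(W vs B,R) = 0
max payoff 4 at {X}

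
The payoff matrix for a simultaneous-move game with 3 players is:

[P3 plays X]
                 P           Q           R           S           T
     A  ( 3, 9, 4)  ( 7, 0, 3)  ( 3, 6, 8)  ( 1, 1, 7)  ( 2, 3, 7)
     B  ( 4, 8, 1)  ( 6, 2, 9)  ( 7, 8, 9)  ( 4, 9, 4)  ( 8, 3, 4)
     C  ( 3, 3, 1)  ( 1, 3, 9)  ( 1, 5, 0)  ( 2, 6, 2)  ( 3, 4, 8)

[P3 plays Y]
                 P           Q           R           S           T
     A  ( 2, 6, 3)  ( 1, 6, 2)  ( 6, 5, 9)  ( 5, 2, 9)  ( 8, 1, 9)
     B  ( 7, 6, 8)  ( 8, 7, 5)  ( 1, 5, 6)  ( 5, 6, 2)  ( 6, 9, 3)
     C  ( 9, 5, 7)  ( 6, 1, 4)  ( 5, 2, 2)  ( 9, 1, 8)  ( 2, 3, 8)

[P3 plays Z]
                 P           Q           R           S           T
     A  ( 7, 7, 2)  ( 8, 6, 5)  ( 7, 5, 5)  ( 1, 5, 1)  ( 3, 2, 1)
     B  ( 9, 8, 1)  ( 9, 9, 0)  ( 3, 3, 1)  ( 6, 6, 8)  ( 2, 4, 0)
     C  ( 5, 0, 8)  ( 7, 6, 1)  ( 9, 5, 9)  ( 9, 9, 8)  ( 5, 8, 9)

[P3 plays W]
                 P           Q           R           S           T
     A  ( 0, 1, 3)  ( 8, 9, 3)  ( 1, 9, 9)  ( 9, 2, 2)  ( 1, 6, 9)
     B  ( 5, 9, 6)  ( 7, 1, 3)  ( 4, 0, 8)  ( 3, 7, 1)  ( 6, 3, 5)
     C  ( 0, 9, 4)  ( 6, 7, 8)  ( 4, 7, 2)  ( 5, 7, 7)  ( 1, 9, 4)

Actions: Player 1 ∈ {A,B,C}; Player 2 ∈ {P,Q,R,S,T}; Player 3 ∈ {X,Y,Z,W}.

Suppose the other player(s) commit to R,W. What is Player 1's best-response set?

P1 best: {B,C}

u_1(A vs R,W) = 1
u_1(B vs R,W) = 4
u_1(C vs R,W) = 4
max payoff 4 at {B,C}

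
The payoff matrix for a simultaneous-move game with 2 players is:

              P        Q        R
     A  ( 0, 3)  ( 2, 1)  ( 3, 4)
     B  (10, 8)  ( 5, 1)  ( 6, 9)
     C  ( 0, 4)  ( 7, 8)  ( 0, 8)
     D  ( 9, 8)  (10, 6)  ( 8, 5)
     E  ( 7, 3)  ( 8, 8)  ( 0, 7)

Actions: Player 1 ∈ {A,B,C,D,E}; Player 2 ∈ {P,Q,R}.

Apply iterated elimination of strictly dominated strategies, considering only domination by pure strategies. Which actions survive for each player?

Survivors P1:{B,D} P2:{P,R}

P1 drop A (B beats it: P:10>0 Q:5>2 R:6>3)
P1 drop C (D beats it: P:9>0 Q:10>7 R:8>0)
P1 drop E (D beats it: P:9>7 Q:10>8 R:8>0)
P2 drop Q (P beats it: B:8>1 D:8>6)
P1→{B,D} P2→{P,R}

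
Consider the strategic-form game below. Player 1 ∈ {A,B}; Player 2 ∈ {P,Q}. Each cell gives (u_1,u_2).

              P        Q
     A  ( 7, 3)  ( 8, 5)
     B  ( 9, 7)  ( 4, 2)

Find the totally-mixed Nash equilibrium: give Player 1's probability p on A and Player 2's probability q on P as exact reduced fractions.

P1 indiff ⇒ q·7+(1-q)·8 = q·9+(1-q)·4 ⇒ q(-2) = (1-q)(-4) ⇒ q = 2/3
P2 indiff ⇒ p·3+(1-p)·7 = p·5+(1-p)·2 ⇒ p(-2) = (1-p)(-5) ⇒ p = 5/7

(p,q) = (5/7, 2/3)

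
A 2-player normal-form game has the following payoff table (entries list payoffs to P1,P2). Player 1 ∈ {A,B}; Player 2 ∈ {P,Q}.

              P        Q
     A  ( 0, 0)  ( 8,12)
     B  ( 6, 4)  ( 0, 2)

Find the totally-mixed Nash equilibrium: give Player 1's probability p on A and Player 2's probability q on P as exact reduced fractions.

p=1/7, q=4/7

P1 indiff ⇒ q·0+(1-q)·8 = q·6+(1-q)·0 ⇒ q(-6) = (1-q)(-8) ⇒ q = 4/7
P2 indiff ⇒ p·0+(1-p)·4 = p·12+(1-p)·2 ⇒ p(-12) = (1-p)(-2) ⇒ p = 1/7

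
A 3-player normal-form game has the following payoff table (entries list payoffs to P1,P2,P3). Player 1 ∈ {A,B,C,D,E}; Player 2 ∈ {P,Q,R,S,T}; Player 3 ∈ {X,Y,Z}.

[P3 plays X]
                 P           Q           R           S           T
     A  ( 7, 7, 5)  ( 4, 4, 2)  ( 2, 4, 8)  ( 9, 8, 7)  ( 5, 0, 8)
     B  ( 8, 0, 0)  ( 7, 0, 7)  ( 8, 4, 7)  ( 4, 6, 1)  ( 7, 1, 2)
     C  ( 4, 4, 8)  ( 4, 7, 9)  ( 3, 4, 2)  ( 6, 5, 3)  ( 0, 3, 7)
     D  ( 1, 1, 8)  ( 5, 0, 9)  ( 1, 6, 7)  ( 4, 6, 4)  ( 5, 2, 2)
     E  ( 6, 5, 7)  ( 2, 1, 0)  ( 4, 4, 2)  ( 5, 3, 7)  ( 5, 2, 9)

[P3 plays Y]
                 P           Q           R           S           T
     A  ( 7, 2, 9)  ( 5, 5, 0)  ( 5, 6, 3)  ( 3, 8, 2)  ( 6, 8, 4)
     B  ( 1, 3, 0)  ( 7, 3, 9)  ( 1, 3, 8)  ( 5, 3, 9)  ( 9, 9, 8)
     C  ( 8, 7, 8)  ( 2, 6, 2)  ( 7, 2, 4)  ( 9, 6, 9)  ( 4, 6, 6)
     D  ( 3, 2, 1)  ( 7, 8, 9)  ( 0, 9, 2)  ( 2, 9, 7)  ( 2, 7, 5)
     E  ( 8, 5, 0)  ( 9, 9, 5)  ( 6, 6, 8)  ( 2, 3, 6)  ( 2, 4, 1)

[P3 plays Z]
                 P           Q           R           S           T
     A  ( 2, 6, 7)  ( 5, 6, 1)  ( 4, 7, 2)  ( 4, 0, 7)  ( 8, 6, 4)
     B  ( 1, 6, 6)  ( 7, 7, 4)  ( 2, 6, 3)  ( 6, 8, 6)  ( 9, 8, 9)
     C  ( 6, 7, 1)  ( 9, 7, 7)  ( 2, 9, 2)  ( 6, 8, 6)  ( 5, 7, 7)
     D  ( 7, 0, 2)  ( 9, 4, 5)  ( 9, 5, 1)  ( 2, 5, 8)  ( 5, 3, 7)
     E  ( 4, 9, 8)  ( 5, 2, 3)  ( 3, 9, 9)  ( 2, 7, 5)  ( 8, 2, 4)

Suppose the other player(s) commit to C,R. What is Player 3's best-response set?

u_3(X vs C,R) = 2
u_3(Y vs C,R) = 4
u_3(Z vs C,R) = 2
max payoff 4 at {Y}

P3 best: {Y}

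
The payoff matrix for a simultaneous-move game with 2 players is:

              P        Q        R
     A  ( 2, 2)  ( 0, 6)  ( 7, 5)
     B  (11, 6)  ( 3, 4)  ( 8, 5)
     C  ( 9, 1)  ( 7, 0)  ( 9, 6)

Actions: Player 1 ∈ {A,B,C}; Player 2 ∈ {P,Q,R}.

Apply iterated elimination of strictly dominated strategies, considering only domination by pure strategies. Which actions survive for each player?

P1 drop A (B beats it: P:11>2 Q:3>0 R:8>7)
P2 drop Q (P beats it: B:6>4 C:1>0)
P1→{B,C} P2→{P,R}

IESDS → P1:{B,C} P2:{P,R}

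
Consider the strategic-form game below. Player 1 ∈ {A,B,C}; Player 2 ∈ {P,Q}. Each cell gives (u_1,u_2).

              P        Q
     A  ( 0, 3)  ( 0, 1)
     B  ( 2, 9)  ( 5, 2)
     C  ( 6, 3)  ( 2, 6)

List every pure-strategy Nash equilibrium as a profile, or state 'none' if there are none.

PSNE: ∅

(A,P): not NE [P1→C gives 6>0]
(A,Q): not NE [P1→B gives 5>0; P2→P gives 3>1]
(B,P): not NE [P1→C gives 6>2]
(B,Q): not NE [P2→P gives 9>2]
(C,P): not NE [P2→Q gives 6>3]
(C,Q): not NE [P1→B gives 5>2]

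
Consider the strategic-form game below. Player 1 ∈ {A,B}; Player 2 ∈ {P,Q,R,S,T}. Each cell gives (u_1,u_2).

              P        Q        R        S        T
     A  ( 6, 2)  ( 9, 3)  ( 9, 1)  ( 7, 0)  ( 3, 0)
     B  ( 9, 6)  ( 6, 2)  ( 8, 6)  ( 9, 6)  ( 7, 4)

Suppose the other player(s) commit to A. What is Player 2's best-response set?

BR_2 = {Q}

u_2(P vs A) = 2
u_2(Q vs A) = 3
u_2(R vs A) = 1
u_2(S vs A) = 0
u_2(T vs A) = 0
max payoff 3 at {Q}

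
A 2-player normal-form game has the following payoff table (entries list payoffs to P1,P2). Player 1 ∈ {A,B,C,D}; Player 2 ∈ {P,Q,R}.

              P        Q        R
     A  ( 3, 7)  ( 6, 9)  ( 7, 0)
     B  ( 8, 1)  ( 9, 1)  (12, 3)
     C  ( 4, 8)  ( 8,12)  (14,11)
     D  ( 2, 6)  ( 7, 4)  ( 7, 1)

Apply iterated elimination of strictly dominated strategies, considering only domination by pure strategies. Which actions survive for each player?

Survivors P1:{B,C} P2:{Q,R}

P1 drop A (B beats it: P:8>3 Q:9>6 R:12>7)
P1 drop D (B beats it: P:8>2 Q:9>7 R:12>7)
P2 drop P (R beats it: B:3>1 C:11>8)
P1→{B,C} P2→{Q,R}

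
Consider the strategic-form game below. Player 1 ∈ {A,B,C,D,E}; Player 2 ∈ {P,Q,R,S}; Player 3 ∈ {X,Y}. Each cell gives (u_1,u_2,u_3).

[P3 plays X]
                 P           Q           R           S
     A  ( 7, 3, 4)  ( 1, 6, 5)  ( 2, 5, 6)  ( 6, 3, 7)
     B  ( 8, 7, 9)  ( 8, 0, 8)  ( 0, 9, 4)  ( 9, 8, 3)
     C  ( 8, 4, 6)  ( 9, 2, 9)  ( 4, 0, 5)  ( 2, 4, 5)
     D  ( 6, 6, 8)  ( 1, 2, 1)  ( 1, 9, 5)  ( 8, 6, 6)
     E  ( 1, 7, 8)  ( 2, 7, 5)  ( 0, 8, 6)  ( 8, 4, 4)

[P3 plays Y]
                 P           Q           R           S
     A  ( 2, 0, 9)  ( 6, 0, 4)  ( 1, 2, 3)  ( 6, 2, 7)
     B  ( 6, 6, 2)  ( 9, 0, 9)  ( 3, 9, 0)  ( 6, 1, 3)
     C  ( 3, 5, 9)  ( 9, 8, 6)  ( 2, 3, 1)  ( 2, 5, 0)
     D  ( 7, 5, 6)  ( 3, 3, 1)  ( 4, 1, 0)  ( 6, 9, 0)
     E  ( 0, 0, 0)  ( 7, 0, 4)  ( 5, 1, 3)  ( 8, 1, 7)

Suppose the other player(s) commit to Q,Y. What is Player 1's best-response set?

u_1(A vs Q,Y) = 6
u_1(B vs Q,Y) = 9
u_1(C vs Q,Y) = 9
u_1(D vs Q,Y) = 3
u_1(E vs Q,Y) = 7
max payoff 9 at {B,C}

BR_1 = {B,C}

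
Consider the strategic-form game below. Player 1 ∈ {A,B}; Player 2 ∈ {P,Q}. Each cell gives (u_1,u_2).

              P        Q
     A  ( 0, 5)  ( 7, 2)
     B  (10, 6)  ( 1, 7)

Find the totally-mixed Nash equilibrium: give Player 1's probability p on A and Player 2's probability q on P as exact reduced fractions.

(p,q) = (1/4, 3/8)

P1 indiff ⇒ q·0+(1-q)·7 = q·10+(1-q)·1 ⇒ q(-10) = (1-q)(-6) ⇒ q = 3/8
P2 indiff ⇒ p·5+(1-p)·6 = p·2+(1-p)·7 ⇒ p(3) = (1-p)(1) ⇒ p = 1/4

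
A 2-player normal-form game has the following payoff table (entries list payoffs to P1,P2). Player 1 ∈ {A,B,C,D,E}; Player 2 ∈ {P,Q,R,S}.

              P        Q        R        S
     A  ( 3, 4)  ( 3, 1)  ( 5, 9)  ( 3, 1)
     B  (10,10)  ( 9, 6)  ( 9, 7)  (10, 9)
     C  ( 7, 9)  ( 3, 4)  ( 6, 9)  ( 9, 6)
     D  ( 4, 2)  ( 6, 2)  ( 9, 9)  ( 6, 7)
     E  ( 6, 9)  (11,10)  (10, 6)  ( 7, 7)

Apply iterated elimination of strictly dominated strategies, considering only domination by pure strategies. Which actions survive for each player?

P1 drop A (B beats it: P:10>3 Q:9>3 R:9>5 S:10>3)
P1 drop C (B beats it: P:10>7 Q:9>3 R:9>6 S:10>9)
P1 drop D (E beats it: P:6>4 Q:11>6 R:10>9 S:7>6)
P2 drop R (P beats it: B:10>7 E:9>6)
P2 drop S (P beats it: B:10>9 E:9>7)
P1→{B,E} P2→{P,Q}

Survivors P1:{B,E} P2:{P,Q}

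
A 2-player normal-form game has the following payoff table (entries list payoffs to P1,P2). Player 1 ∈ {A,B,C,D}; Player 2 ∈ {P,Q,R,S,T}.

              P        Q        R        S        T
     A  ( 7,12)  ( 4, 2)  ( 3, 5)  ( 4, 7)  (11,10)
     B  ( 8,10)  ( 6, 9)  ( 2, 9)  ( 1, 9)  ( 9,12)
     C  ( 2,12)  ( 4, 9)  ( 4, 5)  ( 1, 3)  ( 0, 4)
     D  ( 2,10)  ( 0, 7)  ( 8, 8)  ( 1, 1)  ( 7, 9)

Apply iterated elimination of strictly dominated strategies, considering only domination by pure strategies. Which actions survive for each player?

P2 drop Q (P beats it: A:12>2 B:10>9 C:12>9 D:10>7)
P2 drop R (P beats it: A:12>5 B:10>9 C:12>5 D:10>8)
P1 drop C (A beats it: P:7>2 S:4>1 T:11>0)
P1 drop D (A beats it: P:7>2 S:4>1 T:11>7)
P2 drop S (P beats it: A:12>7 B:10>9)
P1→{A,B} P2→{P,T}

IESDS → P1:{A,B} P2:{P,T}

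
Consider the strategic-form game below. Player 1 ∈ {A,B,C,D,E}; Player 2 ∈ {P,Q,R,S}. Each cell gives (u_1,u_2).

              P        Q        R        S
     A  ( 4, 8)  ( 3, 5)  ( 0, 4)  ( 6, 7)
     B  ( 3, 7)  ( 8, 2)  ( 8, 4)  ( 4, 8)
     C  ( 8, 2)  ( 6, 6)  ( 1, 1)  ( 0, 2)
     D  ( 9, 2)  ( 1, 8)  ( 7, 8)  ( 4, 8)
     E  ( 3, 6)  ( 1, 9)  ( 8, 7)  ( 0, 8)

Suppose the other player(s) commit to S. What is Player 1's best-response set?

u_1(A vs S) = 6
u_1(B vs S) = 4
u_1(C vs S) = 0
u_1(D vs S) = 4
u_1(E vs S) = 0
max payoff 6 at {A}

P1 best: {A}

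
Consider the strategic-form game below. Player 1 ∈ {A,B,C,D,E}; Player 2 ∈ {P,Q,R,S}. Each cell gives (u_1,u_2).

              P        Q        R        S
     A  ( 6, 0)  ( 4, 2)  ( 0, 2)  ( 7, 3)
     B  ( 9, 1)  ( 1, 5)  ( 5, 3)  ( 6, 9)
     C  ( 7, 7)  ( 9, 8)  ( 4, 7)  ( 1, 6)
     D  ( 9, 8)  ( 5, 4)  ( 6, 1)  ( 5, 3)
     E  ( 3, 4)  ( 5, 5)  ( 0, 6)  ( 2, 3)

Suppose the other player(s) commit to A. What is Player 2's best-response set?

BR_2 = {S}

u_2(P vs A) = 0
u_2(Q vs A) = 2
u_2(R vs A) = 2
u_2(S vs A) = 3
max payoff 3 at {S}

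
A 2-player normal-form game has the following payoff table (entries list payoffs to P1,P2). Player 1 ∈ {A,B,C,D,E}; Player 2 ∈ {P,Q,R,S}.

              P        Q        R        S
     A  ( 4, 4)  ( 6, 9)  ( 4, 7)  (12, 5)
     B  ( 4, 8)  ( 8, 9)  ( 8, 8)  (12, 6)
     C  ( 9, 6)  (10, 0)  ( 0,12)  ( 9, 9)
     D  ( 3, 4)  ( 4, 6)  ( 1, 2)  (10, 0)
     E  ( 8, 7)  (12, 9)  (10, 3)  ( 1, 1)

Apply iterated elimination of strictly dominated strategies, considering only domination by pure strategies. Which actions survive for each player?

P1 drop D (A beats it: P:4>3 Q:6>4 R:4>1 S:12>10)
P2 drop S (R beats it: A:7>5 B:8>6 C:12>9 E:3>1)
P1 drop A (E beats it: P:8>4 Q:12>6 R:10>4)
P1 drop B (E beats it: P:8>4 Q:12>8 R:10>8)
P1→{C,E} P2→{P,Q,R}

IESDS → P1:{C,E} P2:{P,Q,R}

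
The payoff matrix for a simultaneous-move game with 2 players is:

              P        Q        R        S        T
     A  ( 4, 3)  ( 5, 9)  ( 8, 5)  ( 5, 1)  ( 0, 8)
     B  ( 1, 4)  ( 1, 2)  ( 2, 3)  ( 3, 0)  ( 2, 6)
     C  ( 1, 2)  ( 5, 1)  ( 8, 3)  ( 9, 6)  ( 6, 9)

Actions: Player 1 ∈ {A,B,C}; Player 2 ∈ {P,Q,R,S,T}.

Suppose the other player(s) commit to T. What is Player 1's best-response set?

u_1(A vs T) = 0
u_1(B vs T) = 2
u_1(C vs T) = 6
max payoff 6 at {C}

argmax u_1 = {C}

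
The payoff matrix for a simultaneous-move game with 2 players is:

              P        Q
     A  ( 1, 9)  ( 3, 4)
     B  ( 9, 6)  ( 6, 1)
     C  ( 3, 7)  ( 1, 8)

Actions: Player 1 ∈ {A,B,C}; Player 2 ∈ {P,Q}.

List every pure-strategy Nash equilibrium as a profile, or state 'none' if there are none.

PSNE = {(B,P)}

(A,P): not NE [P1→B gives 9>1]
(A,Q): not NE [P1→B gives 6>3; P2→P gives 9>4]
(B,P): NE
(B,Q): not NE [P2→P gives 6>1]
(C,P): not NE [P1→B gives 9>3; P2→Q gives 8>7]
(C,Q): not NE [P1→B gives 6>1]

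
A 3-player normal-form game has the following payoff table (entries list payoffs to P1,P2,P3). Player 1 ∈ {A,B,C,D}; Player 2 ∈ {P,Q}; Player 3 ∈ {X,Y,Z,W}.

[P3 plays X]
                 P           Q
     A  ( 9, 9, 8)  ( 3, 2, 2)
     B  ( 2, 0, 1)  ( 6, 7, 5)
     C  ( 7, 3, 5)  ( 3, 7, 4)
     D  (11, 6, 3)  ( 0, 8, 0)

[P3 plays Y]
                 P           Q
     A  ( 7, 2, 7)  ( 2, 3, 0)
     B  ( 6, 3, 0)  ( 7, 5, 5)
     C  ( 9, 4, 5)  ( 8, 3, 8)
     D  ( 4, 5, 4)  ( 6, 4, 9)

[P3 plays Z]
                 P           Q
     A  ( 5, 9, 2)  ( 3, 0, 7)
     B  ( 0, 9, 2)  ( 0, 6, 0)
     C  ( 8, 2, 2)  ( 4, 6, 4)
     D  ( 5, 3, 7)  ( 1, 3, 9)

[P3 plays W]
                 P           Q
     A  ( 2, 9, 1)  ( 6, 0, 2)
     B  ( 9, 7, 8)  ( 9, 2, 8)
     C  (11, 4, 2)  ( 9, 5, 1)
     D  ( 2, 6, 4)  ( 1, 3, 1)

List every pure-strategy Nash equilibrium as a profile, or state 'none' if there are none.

PSNE = {(C,P,Y)}

(A,P,X): not NE [P1→D gives 11>9]
(A,P,Y): not NE [P1→C gives 9>7; P2→Q gives 3>2; P3→X gives 8>7]
(A,P,Z): not NE [P1→C gives 8>5; P3→X gives 8>2]
(A,P,W): not NE [P1→C gives 11>2; P3→X gives 8>1]
(A,Q,X): not NE [P1→B gives 6>3; P2→P gives 9>2; P3→Z gives 7>2]
(A,Q,Y): not NE [P1→C gives 8>2; P3→Z gives 7>0]
(A,Q,Z): not NE [P1→C gives 4>3; P2→P gives 9>0]
(A,Q,W): not NE [P1→C gives 9>6; P2→P gives 9>0; P3→Z gives 7>2]
(B,P,X): not NE [P1→D gives 11>2; P2→Q gives 7>0; P3→W gives 8>1]
(B,P,Y): not NE [P1→C gives 9>6; P2→Q gives 5>3; P3→W gives 8>0]
(B,P,Z): not NE [P1→C gives 8>0; P3→W gives 8>2]
(B,P,W): not NE [P1→C gives 11>9]
(B,Q,X): not NE [P3→W gives 8>5]
(B,Q,Y): not NE [P1→C gives 8>7; P3→W gives 8>5]
(B,Q,Z): not NE [P1→C gives 4>0; P2→P gives 9>6; P3→W gives 8>0]
(B,Q,W): not NE [P2→P gives 7>2]
(C,P,X): not NE [P1→D gives 11>7; P2→Q gives 7>3]
(C,P,Y): NE
(C,P,Z): not NE [P2→Q gives 6>2; P3→Y gives 5>2]
(C,P,W): not NE [P2→Q gives 5>4; P3→Y gives 5>2]
(C,Q,X): not NE [P1→B gives 6>3; P3→Y gives 8>4]
(C,Q,Y): not NE [P2→P gives 4>3]
(C,Q,Z): not NE [P3→Y gives 8>4]
(C,Q,W): not NE [P3→Y gives 8>1]
(D,P,X): not NE [P2→Q gives 8>6; P3→Z gives 7>3]
(D,P,Y): not NE [P1→C gives 9>4; P3→Z gives 7>4]
(D,P,Z): not NE [P1→C gives 8>5]
(D,P,W): not NE [P1→C gives 11>2; P3→Z gives 7>4]
(D,Q,X): not NE [P1→B gives 6>0; P3→Z gives 9>0]
(D,Q,Y): not NE [P1→C gives 8>6; P2→P gives 5>4]
(D,Q,Z): not NE [P1→C gives 4>1]
(D,Q,W): not NE [P1→C gives 9>1; P2→P gives 6>3; P3→Z gives 9>1]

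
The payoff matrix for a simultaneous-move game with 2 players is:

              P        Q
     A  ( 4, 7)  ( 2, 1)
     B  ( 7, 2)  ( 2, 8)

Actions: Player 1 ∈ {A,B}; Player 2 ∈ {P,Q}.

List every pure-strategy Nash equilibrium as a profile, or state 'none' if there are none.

(A,P): not NE [P1→B gives 7>4]
(A,Q): not NE [P2→P gives 7>1]
(B,P): not NE [P2→Q gives 8>2]
(B,Q): NE

PSNE = {(B,Q)}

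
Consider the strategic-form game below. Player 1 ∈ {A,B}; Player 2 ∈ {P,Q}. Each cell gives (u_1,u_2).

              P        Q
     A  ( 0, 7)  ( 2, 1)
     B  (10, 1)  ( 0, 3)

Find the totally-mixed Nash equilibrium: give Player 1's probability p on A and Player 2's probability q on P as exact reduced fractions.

(p,q) = (1/4, 1/6)

P1 indiff ⇒ q·0+(1-q)·2 = q·10+(1-q)·0 ⇒ q(-10) = (1-q)(-2) ⇒ q = 1/6
P2 indiff ⇒ p·7+(1-p)·1 = p·1+(1-p)·3 ⇒ p(6) = (1-p)(2) ⇒ p = 1/4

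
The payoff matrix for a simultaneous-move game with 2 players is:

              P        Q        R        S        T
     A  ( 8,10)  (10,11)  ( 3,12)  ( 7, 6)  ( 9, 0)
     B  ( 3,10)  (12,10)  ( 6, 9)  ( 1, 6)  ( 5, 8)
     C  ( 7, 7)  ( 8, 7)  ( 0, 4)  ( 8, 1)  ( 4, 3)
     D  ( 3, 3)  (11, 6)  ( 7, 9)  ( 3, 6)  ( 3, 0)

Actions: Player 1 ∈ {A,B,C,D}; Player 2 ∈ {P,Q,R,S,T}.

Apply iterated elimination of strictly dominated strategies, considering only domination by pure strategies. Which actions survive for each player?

P2 drop S (R beats it: A:12>6 B:9>6 C:4>1 D:9>6)
P1 drop C (A beats it: P:8>7 Q:10>8 R:3>0 T:9>4)
P2 drop T (P beats it: A:10>0 B:10>8 D:3>0)
P1→{A,B,D} P2→{P,Q,R}

Survivors P1:{A,B,D} P2:{P,Q,R}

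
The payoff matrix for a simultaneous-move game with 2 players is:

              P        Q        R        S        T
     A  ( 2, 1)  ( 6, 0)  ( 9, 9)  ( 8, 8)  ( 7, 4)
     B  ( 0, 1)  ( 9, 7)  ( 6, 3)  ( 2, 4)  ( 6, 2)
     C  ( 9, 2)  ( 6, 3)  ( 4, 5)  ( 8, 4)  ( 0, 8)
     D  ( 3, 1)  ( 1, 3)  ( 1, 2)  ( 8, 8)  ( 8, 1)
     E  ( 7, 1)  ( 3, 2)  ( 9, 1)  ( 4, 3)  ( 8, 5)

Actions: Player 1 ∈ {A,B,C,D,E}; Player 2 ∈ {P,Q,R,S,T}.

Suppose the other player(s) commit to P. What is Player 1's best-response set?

u_1(A vs P) = 2
u_1(B vs P) = 0
u_1(C vs P) = 9
u_1(D vs P) = 3
u_1(E vs P) = 7
max payoff 9 at {C}

P1 best: {C}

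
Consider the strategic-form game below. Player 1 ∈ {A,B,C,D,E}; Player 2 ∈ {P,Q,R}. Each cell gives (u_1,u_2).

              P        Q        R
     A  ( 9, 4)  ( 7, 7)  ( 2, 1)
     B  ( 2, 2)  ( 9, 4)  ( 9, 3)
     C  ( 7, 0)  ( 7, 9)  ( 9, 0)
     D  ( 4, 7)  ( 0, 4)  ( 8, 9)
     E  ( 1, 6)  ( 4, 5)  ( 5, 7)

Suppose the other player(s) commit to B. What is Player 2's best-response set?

P2 best: {Q}

u_2(P vs B) = 2
u_2(Q vs B) = 4
u_2(R vs B) = 3
max payoff 4 at {Q}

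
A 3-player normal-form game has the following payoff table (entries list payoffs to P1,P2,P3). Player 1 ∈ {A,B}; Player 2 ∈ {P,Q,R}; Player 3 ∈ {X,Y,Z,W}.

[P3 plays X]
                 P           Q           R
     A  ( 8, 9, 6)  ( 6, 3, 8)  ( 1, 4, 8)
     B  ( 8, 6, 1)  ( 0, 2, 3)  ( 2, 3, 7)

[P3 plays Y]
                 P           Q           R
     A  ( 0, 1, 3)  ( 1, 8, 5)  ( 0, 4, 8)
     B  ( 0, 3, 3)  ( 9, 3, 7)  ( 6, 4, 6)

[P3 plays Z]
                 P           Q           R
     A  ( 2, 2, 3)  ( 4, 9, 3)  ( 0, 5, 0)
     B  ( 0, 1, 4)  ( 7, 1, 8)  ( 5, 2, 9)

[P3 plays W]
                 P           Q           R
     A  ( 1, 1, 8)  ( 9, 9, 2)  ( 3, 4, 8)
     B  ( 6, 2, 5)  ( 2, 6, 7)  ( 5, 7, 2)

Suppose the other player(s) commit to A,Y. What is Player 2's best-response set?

u_2(P vs A,Y) = 1
u_2(Q vs A,Y) = 8
u_2(R vs A,Y) = 4
max payoff 8 at {Q}

P2 best: {Q}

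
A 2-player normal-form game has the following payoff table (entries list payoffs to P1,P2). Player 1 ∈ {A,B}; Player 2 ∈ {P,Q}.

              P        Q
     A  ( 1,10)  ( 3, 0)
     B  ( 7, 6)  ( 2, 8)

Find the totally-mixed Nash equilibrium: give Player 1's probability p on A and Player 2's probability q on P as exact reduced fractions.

P1 indiff ⇒ q·1+(1-q)·3 = q·7+(1-q)·2 ⇒ q(-6) = (1-q)(-1) ⇒ q = 1/7
P2 indiff ⇒ p·10+(1-p)·6 = p·0+(1-p)·8 ⇒ p(10) = (1-p)(2) ⇒ p = 1/6

P1 mixes 1/6 on A; P2 mixes 1/7 on P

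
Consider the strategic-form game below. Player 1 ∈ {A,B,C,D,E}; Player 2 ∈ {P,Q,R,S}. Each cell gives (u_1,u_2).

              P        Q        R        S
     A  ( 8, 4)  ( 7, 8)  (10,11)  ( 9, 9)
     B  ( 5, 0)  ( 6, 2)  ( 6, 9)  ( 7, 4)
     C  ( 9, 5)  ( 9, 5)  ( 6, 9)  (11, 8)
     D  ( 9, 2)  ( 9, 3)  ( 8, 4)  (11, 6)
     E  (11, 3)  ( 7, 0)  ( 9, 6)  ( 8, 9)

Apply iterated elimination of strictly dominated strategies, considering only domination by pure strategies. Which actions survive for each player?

IESDS → P1:{A,C,D} P2:{R,S}

P1 drop B (A beats it: P:8>5 Q:7>6 R:10>6 S:9>7)
P2 drop P (R beats it: A:11>4 C:9>5 D:4>2 E:6>3)
P2 drop Q (R beats it: A:11>8 C:9>5 D:4>3 E:6>0)
P1 drop E (A beats it: R:10>9 S:9>8)
P1→{A,C,D} P2→{R,S}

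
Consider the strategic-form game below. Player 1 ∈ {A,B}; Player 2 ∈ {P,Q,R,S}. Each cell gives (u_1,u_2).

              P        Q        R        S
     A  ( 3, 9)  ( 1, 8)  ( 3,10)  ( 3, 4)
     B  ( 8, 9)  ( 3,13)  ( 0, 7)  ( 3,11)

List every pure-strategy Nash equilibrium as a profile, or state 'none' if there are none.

(A,P): not NE [P1→B gives 8>3; P2→R gives 10>9]
(A,Q): not NE [P1→B gives 3>1; P2→R gives 10>8]
(A,R): NE
(A,S): not NE [P2→R gives 10>4]
(B,P): not NE [P2→Q gives 13>9]
(B,Q): NE
(B,R): not NE [P1→A gives 3>0; P2→Q gives 13>7]
(B,S): not NE [P2→Q gives 13>11]

PSNE = {(A,R), (B,Q)}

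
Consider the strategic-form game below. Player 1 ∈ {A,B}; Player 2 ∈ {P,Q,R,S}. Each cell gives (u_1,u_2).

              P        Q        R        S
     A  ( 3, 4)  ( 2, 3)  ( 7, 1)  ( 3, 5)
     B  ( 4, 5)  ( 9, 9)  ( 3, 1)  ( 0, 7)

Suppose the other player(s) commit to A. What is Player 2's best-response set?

u_2(P vs A) = 4
u_2(Q vs A) = 3
u_2(R vs A) = 1
u_2(S vs A) = 5
max payoff 5 at {S}

BR_2 = {S}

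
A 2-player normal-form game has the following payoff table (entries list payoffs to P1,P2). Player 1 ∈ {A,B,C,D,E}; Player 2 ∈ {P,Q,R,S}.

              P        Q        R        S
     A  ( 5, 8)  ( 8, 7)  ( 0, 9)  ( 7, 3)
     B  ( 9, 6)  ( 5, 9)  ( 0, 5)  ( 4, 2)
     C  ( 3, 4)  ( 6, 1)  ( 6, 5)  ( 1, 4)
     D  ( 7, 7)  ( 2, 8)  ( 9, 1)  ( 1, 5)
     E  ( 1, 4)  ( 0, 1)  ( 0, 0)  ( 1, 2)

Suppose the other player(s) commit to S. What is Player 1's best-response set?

u_1(A vs S) = 7
u_1(B vs S) = 4
u_1(C vs S) = 1
u_1(D vs S) = 1
u_1(E vs S) = 1
max payoff 7 at {A}

P1 best: {A}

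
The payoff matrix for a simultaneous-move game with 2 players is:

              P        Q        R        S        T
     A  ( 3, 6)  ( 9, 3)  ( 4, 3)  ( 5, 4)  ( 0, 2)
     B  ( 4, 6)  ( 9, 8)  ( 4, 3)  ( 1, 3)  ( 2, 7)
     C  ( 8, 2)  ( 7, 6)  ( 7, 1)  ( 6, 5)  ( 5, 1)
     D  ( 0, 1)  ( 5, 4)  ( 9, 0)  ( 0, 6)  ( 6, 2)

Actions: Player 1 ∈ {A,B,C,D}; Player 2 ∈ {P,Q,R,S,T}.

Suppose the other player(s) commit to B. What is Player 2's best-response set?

u_2(P vs B) = 6
u_2(Q vs B) = 8
u_2(R vs B) = 3
u_2(S vs B) = 3
u_2(T vs B) = 7
max payoff 8 at {Q}

BR_2 = {Q}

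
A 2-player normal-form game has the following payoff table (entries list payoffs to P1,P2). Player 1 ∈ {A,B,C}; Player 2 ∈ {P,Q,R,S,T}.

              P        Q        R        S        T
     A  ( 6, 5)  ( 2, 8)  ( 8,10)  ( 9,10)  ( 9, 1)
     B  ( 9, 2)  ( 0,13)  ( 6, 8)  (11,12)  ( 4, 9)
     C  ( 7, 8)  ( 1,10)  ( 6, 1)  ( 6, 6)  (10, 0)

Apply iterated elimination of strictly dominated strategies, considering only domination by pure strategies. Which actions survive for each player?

Remaining: P1:{A,B} P2:{Q,R,S}

P2 drop P (Q beats it: A:8>5 B:13>2 C:10>8)
P2 drop T (Q beats it: A:8>1 B:13>9 C:10>0)
P1 drop C (A beats it: Q:2>1 R:8>6 S:9>6)
P1→{A,B} P2→{Q,R,S}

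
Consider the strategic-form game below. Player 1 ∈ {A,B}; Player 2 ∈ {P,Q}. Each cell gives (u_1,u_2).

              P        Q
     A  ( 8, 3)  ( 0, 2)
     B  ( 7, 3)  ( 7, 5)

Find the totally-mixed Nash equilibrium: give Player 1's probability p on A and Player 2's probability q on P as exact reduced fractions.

p=2/3, q=7/8

P1 indiff ⇒ q·8+(1-q)·0 = q·7+(1-q)·7 ⇒ q(1) = (1-q)(7) ⇒ q = 7/8
P2 indiff ⇒ p·3+(1-p)·3 = p·2+(1-p)·5 ⇒ p(1) = (1-p)(2) ⇒ p = 2/3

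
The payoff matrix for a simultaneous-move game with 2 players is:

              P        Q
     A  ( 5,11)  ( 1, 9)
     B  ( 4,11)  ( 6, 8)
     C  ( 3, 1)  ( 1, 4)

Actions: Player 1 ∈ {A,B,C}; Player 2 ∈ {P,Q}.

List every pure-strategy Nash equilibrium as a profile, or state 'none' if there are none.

PSNE = {(A,P)}

(A,P): NE
(A,Q): not NE [P1→B gives 6>1; P2→P gives 11>9]
(B,P): not NE [P1→A gives 5>4]
(B,Q): not NE [P2→P gives 11>8]
(C,P): not NE [P1→A gives 5>3; P2→Q gives 4>1]
(C,Q): not NE [P1→B gives 6>1]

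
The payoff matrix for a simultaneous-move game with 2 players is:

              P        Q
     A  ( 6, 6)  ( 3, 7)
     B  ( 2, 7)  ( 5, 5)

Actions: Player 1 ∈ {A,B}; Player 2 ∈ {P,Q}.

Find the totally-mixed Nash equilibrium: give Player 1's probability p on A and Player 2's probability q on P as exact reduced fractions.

P1 mixes 2/3 on A; P2 mixes 1/3 on P

P1 indiff ⇒ q·6+(1-q)·3 = q·2+(1-q)·5 ⇒ q(4) = (1-q)(2) ⇒ q = 1/3
P2 indiff ⇒ p·6+(1-p)·7 = p·7+(1-p)·5 ⇒ p(-1) = (1-p)(-2) ⇒ p = 2/3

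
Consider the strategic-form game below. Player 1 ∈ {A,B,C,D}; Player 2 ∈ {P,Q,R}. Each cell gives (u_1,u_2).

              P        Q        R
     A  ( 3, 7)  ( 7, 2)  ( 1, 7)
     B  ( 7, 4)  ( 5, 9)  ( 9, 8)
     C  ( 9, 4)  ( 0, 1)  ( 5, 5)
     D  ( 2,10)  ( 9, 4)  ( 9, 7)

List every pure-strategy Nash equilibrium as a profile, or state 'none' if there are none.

No pure NE.

(A,P): not NE [P1→C gives 9>3]
(A,Q): not NE [P1→D gives 9>7; P2→R gives 7>2]
(A,R): not NE [P1→D gives 9>1]
(B,P): not NE [P1→C gives 9>7; P2→Q gives 9>4]
(B,Q): not NE [P1→D gives 9>5]
(B,R): not NE [P2→Q gives 9>8]
(C,P): not NE [P2→R gives 5>4]
(C,Q): not NE [P1→D gives 9>0; P2→R gives 5>1]
(C,R): not NE [P1→D gives 9>5]
(D,P): not NE [P1→C gives 9>2]
(D,Q): not NE [P2→P gives 10>4]
(D,R): not NE [P2→P gives 10>7]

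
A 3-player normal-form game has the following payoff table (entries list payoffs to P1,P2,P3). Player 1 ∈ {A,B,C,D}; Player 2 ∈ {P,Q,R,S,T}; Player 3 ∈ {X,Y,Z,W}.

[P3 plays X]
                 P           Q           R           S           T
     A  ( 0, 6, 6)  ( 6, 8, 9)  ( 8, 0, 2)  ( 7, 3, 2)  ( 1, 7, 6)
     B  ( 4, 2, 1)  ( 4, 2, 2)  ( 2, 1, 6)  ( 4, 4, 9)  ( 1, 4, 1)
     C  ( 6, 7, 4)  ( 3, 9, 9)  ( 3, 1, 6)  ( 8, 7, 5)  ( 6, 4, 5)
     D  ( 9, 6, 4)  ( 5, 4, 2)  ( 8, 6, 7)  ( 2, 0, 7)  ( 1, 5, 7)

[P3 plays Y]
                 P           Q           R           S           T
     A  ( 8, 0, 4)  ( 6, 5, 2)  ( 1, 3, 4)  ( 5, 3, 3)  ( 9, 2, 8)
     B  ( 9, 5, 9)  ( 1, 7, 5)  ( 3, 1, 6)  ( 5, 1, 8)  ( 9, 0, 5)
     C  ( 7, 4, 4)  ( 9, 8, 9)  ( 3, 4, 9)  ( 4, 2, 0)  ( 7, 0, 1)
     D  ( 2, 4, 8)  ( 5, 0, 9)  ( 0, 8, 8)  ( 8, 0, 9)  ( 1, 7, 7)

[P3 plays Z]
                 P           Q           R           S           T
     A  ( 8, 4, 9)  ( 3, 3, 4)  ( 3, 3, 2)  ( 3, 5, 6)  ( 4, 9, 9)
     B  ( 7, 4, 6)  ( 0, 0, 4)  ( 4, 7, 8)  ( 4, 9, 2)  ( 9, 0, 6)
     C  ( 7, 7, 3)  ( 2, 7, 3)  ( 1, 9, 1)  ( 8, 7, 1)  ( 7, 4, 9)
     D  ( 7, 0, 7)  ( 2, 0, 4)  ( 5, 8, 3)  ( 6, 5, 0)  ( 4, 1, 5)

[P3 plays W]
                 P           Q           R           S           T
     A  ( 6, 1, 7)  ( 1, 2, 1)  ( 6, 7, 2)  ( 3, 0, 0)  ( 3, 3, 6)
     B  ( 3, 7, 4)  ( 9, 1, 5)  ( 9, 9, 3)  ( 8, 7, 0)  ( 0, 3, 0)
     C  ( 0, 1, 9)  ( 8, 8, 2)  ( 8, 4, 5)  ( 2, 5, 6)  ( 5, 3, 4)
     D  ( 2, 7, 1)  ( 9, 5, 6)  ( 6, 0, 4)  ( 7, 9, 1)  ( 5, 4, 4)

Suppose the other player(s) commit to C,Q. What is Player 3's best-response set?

argmax u_3 = {X,Y}

u_3(X vs C,Q) = 9
u_3(Y vs C,Q) = 9
u_3(Z vs C,Q) = 3
u_3(W vs C,Q) = 2
max payoff 9 at {X,Y}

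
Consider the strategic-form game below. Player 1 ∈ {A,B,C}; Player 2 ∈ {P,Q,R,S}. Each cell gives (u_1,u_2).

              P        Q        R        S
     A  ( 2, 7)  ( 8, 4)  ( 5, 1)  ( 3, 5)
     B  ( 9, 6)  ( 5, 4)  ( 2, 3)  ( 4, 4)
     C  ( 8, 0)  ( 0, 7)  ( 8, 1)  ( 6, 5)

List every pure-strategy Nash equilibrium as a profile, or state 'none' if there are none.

NE set: (B,P)

(A,P): not NE [P1→B gives 9>2]
(A,Q): not NE [P2→P gives 7>4]
(A,R): not NE [P1→C gives 8>5; P2→P gives 7>1]
(A,S): not NE [P1→C gives 6>3; P2→P gives 7>5]
(B,P): NE
(B,Q): not NE [P1→A gives 8>5; P2→P gives 6>4]
(B,R): not NE [P1→C gives 8>2; P2→P gives 6>3]
(B,S): not NE [P1→C gives 6>4; P2→P gives 6>4]
(C,P): not NE [P1→B gives 9>8; P2→Q gives 7>0]
(C,Q): not NE [P1→A gives 8>0]
(C,R): not NE [P2→Q gives 7>1]
(C,S): not NE [P2→Q gives 7>5]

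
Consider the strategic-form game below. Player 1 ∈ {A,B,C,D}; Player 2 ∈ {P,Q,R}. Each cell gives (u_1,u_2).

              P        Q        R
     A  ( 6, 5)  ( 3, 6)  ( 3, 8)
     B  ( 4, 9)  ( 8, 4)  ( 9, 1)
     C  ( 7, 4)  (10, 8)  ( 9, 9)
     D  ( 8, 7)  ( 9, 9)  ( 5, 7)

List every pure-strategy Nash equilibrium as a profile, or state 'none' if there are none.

NE set: (C,R)

(A,P): not NE [P1→D gives 8>6; P2→R gives 8>5]
(A,Q): not NE [P1→C gives 10>3; P2→R gives 8>6]
(A,R): not NE [P1→C gives 9>3]
(B,P): not NE [P1→D gives 8>4]
(B,Q): not NE [P1→C gives 10>8; P2→P gives 9>4]
(B,R): not NE [P2→P gives 9>1]
(C,P): not NE [P1→D gives 8>7; P2→R gives 9>4]
(C,Q): not NE [P2→R gives 9>8]
(C,R): NE
(D,P): not NE [P2→Q gives 9>7]
(D,Q): not NE [P1→C gives 10>9]
(D,R): not NE [P1→C gives 9>5; P2→Q gives 9>7]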